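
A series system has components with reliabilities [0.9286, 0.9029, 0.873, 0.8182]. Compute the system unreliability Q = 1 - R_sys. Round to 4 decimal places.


Components: [0.9286, 0.9029, 0.873, 0.8182]
After component 1: product = 0.9286
After component 2: product = 0.8384
After component 3: product = 0.732
After component 4: product = 0.5989
R_sys = 0.5989
Q = 1 - 0.5989 = 0.4011

0.4011


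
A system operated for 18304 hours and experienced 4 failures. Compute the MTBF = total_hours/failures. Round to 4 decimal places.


total_hours = 18304
failures = 4
MTBF = 18304 / 4
MTBF = 4576.0

4576.0


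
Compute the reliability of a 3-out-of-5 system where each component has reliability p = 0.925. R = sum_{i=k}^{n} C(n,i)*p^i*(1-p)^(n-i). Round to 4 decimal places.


k = 3, n = 5, p = 0.925
i=3: C(5,3)=10 * 0.925^3 * 0.075^2 = 0.0445
i=4: C(5,4)=5 * 0.925^4 * 0.075^1 = 0.2745
i=5: C(5,5)=1 * 0.925^5 * 0.075^0 = 0.6772
R = sum of terms = 0.9962

0.9962


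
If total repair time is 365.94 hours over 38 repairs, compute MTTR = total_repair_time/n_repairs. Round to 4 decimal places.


total_repair_time = 365.94
n_repairs = 38
MTTR = 365.94 / 38
MTTR = 9.63

9.63


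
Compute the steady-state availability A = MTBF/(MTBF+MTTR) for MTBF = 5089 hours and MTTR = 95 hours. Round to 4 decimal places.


MTBF = 5089
MTTR = 95
MTBF + MTTR = 5184
A = 5089 / 5184
A = 0.9817

0.9817


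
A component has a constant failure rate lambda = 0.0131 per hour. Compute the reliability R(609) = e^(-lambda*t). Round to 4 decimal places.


lambda = 0.0131
t = 609
lambda * t = 7.9779
R(t) = e^(-7.9779)
R(t) = 0.0003

0.0003


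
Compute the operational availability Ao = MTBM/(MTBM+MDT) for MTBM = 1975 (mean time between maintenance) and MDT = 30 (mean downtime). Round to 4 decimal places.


MTBM = 1975
MDT = 30
MTBM + MDT = 2005
Ao = 1975 / 2005
Ao = 0.985

0.985


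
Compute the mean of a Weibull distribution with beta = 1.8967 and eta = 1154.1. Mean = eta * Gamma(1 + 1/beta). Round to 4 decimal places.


beta = 1.8967, eta = 1154.1
1/beta = 0.5272
1 + 1/beta = 1.5272
Gamma(1.5272) = 0.8874
Mean = 1154.1 * 0.8874
Mean = 1024.1634

1024.1634


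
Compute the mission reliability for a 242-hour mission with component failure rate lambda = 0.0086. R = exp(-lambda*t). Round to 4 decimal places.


lambda = 0.0086
mission_time = 242
lambda * t = 0.0086 * 242 = 2.0812
R = exp(-2.0812)
R = 0.1248

0.1248


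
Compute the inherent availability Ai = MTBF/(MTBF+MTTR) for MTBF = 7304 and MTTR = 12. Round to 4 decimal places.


MTBF = 7304
MTTR = 12
MTBF + MTTR = 7316
Ai = 7304 / 7316
Ai = 0.9984

0.9984


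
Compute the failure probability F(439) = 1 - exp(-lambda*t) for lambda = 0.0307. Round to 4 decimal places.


lambda = 0.0307, t = 439
lambda * t = 13.4773
exp(-13.4773) = 0.0
F(t) = 1 - 0.0
F(t) = 1.0

1.0


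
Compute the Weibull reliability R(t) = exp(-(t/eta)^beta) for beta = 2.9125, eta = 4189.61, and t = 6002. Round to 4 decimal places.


beta = 2.9125, eta = 4189.61, t = 6002
t/eta = 6002 / 4189.61 = 1.4326
(t/eta)^beta = 1.4326^2.9125 = 2.8491
R(t) = exp(-2.8491)
R(t) = 0.0579

0.0579


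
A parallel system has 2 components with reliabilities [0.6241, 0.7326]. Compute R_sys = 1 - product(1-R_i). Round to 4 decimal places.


Components: [0.6241, 0.7326]
(1 - 0.6241) = 0.3759, running product = 0.3759
(1 - 0.7326) = 0.2674, running product = 0.1005
Product of (1-R_i) = 0.1005
R_sys = 1 - 0.1005 = 0.8995

0.8995


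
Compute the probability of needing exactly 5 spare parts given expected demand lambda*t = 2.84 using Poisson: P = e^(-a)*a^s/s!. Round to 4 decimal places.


a = 2.84, s = 5
e^(-a) = e^(-2.84) = 0.0584
a^s = 2.84^5 = 184.7531
s! = 120
P = 0.0584 * 184.7531 / 120
P = 0.09

0.09


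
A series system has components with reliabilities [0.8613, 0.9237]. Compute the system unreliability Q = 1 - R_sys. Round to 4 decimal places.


Components: [0.8613, 0.9237]
After component 1: product = 0.8613
After component 2: product = 0.7956
R_sys = 0.7956
Q = 1 - 0.7956 = 0.2044

0.2044


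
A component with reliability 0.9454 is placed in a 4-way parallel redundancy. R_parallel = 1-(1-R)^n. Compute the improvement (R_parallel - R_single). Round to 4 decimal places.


R_single = 0.9454, n = 4
1 - R_single = 0.0546
(1 - R_single)^n = 0.0546^4 = 0.0
R_parallel = 1 - 0.0 = 1.0
Improvement = 1.0 - 0.9454
Improvement = 0.0546

0.0546


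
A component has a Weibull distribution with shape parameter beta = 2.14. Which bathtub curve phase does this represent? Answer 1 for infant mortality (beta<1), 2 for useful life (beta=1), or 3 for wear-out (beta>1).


beta = 2.14
Compare beta to 1:
beta < 1 => infant mortality (phase 1)
beta = 1 => useful life (phase 2)
beta > 1 => wear-out (phase 3)
Since beta = 2.14, this is wear-out (increasing failure rate)
Phase = 3

3


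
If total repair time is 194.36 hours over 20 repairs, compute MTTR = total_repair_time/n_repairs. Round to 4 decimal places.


total_repair_time = 194.36
n_repairs = 20
MTTR = 194.36 / 20
MTTR = 9.718

9.718


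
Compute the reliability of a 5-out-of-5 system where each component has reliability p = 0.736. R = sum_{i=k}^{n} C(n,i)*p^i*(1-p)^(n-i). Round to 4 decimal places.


k = 5, n = 5, p = 0.736
i=5: C(5,5)=1 * 0.736^5 * 0.264^0 = 0.216
R = sum of terms = 0.216

0.216


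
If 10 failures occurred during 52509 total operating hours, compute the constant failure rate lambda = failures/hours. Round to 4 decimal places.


failures = 10
total_hours = 52509
lambda = 10 / 52509
lambda = 0.0002

0.0002


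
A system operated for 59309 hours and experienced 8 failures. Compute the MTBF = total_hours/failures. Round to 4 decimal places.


total_hours = 59309
failures = 8
MTBF = 59309 / 8
MTBF = 7413.625

7413.625


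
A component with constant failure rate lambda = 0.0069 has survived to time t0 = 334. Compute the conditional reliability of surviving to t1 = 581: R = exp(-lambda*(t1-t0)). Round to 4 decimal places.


lambda = 0.0069
t0 = 334, t1 = 581
t1 - t0 = 247
lambda * (t1-t0) = 0.0069 * 247 = 1.7043
R = exp(-1.7043)
R = 0.1819

0.1819


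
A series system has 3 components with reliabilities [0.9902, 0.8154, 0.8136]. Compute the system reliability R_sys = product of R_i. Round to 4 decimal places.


Components: [0.9902, 0.8154, 0.8136]
After component 1 (R=0.9902): product = 0.9902
After component 2 (R=0.8154): product = 0.8074
After component 3 (R=0.8136): product = 0.6569
R_sys = 0.6569

0.6569


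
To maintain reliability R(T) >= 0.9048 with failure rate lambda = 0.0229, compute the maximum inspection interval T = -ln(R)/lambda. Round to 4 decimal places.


R_target = 0.9048
lambda = 0.0229
-ln(0.9048) = 0.1
T = 0.1 / 0.0229
T = 4.3686

4.3686


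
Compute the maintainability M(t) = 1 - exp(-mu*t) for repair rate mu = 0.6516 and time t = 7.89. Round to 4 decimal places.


mu = 0.6516, t = 7.89
mu * t = 0.6516 * 7.89 = 5.1411
exp(-5.1411) = 0.0059
M(t) = 1 - 0.0059
M(t) = 0.9941

0.9941


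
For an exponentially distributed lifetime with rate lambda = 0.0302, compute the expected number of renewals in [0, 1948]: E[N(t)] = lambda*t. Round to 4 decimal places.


lambda = 0.0302
t = 1948
E[N(t)] = lambda * t
E[N(t)] = 0.0302 * 1948
E[N(t)] = 58.8296

58.8296


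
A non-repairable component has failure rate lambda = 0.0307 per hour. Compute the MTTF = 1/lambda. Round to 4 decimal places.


lambda = 0.0307
MTTF = 1 / 0.0307
MTTF = 32.5733

32.5733


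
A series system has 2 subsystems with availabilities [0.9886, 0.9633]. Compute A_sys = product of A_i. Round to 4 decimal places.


Subsystems: [0.9886, 0.9633]
After subsystem 1 (A=0.9886): product = 0.9886
After subsystem 2 (A=0.9633): product = 0.9523
A_sys = 0.9523

0.9523


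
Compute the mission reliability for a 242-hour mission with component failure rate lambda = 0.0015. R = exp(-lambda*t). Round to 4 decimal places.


lambda = 0.0015
mission_time = 242
lambda * t = 0.0015 * 242 = 0.363
R = exp(-0.363)
R = 0.6956

0.6956


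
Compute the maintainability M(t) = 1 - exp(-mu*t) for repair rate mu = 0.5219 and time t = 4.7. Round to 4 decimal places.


mu = 0.5219, t = 4.7
mu * t = 0.5219 * 4.7 = 2.4529
exp(-2.4529) = 0.086
M(t) = 1 - 0.086
M(t) = 0.914

0.914


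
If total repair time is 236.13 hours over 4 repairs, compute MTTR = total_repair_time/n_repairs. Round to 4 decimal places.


total_repair_time = 236.13
n_repairs = 4
MTTR = 236.13 / 4
MTTR = 59.0325

59.0325


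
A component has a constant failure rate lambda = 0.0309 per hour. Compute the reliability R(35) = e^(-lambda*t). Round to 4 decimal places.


lambda = 0.0309
t = 35
lambda * t = 1.0815
R(t) = e^(-1.0815)
R(t) = 0.3391

0.3391


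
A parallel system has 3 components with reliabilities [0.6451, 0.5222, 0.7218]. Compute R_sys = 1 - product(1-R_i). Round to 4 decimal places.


Components: [0.6451, 0.5222, 0.7218]
(1 - 0.6451) = 0.3549, running product = 0.3549
(1 - 0.5222) = 0.4778, running product = 0.1696
(1 - 0.7218) = 0.2782, running product = 0.0472
Product of (1-R_i) = 0.0472
R_sys = 1 - 0.0472 = 0.9528

0.9528


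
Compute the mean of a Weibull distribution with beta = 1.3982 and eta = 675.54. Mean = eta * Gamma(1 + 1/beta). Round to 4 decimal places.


beta = 1.3982, eta = 675.54
1/beta = 0.7152
1 + 1/beta = 1.7152
Gamma(1.7152) = 0.9116
Mean = 675.54 * 0.9116
Mean = 615.8276

615.8276


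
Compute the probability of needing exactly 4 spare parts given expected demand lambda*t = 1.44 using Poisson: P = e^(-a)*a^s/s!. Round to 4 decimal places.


a = 1.44, s = 4
e^(-a) = e^(-1.44) = 0.2369
a^s = 1.44^4 = 4.2998
s! = 24
P = 0.2369 * 4.2998 / 24
P = 0.0424

0.0424


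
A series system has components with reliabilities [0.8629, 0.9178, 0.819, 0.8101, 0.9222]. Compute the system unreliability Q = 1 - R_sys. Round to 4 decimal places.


Components: [0.8629, 0.9178, 0.819, 0.8101, 0.9222]
After component 1: product = 0.8629
After component 2: product = 0.792
After component 3: product = 0.6486
After component 4: product = 0.5254
After component 5: product = 0.4846
R_sys = 0.4846
Q = 1 - 0.4846 = 0.5154

0.5154


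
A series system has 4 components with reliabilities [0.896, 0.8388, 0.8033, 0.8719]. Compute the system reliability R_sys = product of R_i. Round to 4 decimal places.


Components: [0.896, 0.8388, 0.8033, 0.8719]
After component 1 (R=0.896): product = 0.896
After component 2 (R=0.8388): product = 0.7516
After component 3 (R=0.8033): product = 0.6037
After component 4 (R=0.8719): product = 0.5264
R_sys = 0.5264

0.5264


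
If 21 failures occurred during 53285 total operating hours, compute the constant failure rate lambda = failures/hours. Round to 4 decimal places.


failures = 21
total_hours = 53285
lambda = 21 / 53285
lambda = 0.0004

0.0004


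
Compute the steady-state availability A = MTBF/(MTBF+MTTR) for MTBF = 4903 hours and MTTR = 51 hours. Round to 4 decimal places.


MTBF = 4903
MTTR = 51
MTBF + MTTR = 4954
A = 4903 / 4954
A = 0.9897

0.9897


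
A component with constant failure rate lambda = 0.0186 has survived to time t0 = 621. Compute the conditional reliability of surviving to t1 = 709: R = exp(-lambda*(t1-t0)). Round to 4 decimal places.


lambda = 0.0186
t0 = 621, t1 = 709
t1 - t0 = 88
lambda * (t1-t0) = 0.0186 * 88 = 1.6368
R = exp(-1.6368)
R = 0.1946

0.1946


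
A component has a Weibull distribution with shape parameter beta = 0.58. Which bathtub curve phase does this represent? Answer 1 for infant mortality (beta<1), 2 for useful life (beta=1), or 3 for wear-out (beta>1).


beta = 0.58
Compare beta to 1:
beta < 1 => infant mortality (phase 1)
beta = 1 => useful life (phase 2)
beta > 1 => wear-out (phase 3)
Since beta = 0.58, this is infant mortality (decreasing failure rate)
Phase = 1

1


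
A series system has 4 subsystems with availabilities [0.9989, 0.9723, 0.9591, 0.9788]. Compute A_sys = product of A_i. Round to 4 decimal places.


Subsystems: [0.9989, 0.9723, 0.9591, 0.9788]
After subsystem 1 (A=0.9989): product = 0.9989
After subsystem 2 (A=0.9723): product = 0.9712
After subsystem 3 (A=0.9591): product = 0.9315
After subsystem 4 (A=0.9788): product = 0.9118
A_sys = 0.9118

0.9118


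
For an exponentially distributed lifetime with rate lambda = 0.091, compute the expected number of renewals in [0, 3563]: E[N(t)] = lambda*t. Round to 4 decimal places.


lambda = 0.091
t = 3563
E[N(t)] = lambda * t
E[N(t)] = 0.091 * 3563
E[N(t)] = 324.233

324.233


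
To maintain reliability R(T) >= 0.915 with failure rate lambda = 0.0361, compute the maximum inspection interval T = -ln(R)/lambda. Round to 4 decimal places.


R_target = 0.915
lambda = 0.0361
-ln(0.915) = 0.0888
T = 0.0888 / 0.0361
T = 2.4607

2.4607


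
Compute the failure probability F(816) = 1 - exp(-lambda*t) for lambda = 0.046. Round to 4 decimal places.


lambda = 0.046, t = 816
lambda * t = 37.536
exp(-37.536) = 0.0
F(t) = 1 - 0.0
F(t) = 1.0

1.0


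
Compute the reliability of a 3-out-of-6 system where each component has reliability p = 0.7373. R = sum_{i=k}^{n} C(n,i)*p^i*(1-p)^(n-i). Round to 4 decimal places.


k = 3, n = 6, p = 0.7373
i=3: C(6,3)=20 * 0.7373^3 * 0.2627^3 = 0.1453
i=4: C(6,4)=15 * 0.7373^4 * 0.2627^2 = 0.3059
i=5: C(6,5)=6 * 0.7373^5 * 0.2627^1 = 0.3434
i=6: C(6,6)=1 * 0.7373^6 * 0.2627^0 = 0.1606
R = sum of terms = 0.9553

0.9553


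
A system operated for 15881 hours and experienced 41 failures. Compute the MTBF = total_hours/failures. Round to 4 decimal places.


total_hours = 15881
failures = 41
MTBF = 15881 / 41
MTBF = 387.3415

387.3415


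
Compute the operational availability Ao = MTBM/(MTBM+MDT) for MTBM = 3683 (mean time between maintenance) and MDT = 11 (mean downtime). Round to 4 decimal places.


MTBM = 3683
MDT = 11
MTBM + MDT = 3694
Ao = 3683 / 3694
Ao = 0.997

0.997


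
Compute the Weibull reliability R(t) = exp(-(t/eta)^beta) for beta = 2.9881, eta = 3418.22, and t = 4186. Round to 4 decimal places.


beta = 2.9881, eta = 3418.22, t = 4186
t/eta = 4186 / 3418.22 = 1.2246
(t/eta)^beta = 1.2246^2.9881 = 1.8321
R(t) = exp(-1.8321)
R(t) = 0.1601

0.1601


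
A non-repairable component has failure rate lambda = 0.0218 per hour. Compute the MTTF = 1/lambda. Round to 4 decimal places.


lambda = 0.0218
MTTF = 1 / 0.0218
MTTF = 45.8716

45.8716


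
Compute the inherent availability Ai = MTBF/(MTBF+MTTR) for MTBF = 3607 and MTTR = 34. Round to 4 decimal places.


MTBF = 3607
MTTR = 34
MTBF + MTTR = 3641
Ai = 3607 / 3641
Ai = 0.9907

0.9907


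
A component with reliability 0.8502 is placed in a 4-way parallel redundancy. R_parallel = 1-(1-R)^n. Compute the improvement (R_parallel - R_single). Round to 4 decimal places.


R_single = 0.8502, n = 4
1 - R_single = 0.1498
(1 - R_single)^n = 0.1498^4 = 0.0005
R_parallel = 1 - 0.0005 = 0.9995
Improvement = 0.9995 - 0.8502
Improvement = 0.1493

0.1493


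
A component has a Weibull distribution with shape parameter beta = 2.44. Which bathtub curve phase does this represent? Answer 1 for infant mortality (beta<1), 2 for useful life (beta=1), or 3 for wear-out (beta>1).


beta = 2.44
Compare beta to 1:
beta < 1 => infant mortality (phase 1)
beta = 1 => useful life (phase 2)
beta > 1 => wear-out (phase 3)
Since beta = 2.44, this is wear-out (increasing failure rate)
Phase = 3

3


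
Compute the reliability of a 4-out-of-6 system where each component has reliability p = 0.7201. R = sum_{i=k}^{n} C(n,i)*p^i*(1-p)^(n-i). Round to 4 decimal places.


k = 4, n = 6, p = 0.7201
i=4: C(6,4)=15 * 0.7201^4 * 0.2799^2 = 0.316
i=5: C(6,5)=6 * 0.7201^5 * 0.2799^1 = 0.3252
i=6: C(6,6)=1 * 0.7201^6 * 0.2799^0 = 0.1394
R = sum of terms = 0.7806

0.7806


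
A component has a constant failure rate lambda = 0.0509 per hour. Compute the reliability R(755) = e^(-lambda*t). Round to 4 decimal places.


lambda = 0.0509
t = 755
lambda * t = 38.4295
R(t) = e^(-38.4295)
R(t) = 0.0

0.0


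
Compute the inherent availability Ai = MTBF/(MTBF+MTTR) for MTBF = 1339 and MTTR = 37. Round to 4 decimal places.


MTBF = 1339
MTTR = 37
MTBF + MTTR = 1376
Ai = 1339 / 1376
Ai = 0.9731

0.9731


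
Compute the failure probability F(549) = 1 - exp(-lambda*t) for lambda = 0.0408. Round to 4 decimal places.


lambda = 0.0408, t = 549
lambda * t = 22.3992
exp(-22.3992) = 0.0
F(t) = 1 - 0.0
F(t) = 1.0

1.0


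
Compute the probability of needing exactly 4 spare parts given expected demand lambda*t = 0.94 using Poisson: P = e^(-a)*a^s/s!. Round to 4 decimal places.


a = 0.94, s = 4
e^(-a) = e^(-0.94) = 0.3906
a^s = 0.94^4 = 0.7807
s! = 24
P = 0.3906 * 0.7807 / 24
P = 0.0127

0.0127


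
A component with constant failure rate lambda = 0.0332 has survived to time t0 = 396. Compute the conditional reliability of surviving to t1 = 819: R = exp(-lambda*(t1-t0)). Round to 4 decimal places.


lambda = 0.0332
t0 = 396, t1 = 819
t1 - t0 = 423
lambda * (t1-t0) = 0.0332 * 423 = 14.0436
R = exp(-14.0436)
R = 0.0

0.0


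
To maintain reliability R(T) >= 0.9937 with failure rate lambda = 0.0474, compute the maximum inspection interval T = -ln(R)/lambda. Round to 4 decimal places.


R_target = 0.9937
lambda = 0.0474
-ln(0.9937) = 0.0063
T = 0.0063 / 0.0474
T = 0.1333

0.1333


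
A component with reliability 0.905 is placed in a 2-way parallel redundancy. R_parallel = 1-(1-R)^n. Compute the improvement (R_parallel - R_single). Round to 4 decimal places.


R_single = 0.905, n = 2
1 - R_single = 0.095
(1 - R_single)^n = 0.095^2 = 0.009
R_parallel = 1 - 0.009 = 0.991
Improvement = 0.991 - 0.905
Improvement = 0.086

0.086


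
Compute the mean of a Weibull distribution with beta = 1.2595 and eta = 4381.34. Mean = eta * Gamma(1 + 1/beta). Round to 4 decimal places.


beta = 1.2595, eta = 4381.34
1/beta = 0.794
1 + 1/beta = 1.794
Gamma(1.794) = 0.9298
Mean = 4381.34 * 0.9298
Mean = 4073.7522

4073.7522


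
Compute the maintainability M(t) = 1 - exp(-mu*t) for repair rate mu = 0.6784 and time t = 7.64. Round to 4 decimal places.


mu = 0.6784, t = 7.64
mu * t = 0.6784 * 7.64 = 5.183
exp(-5.183) = 0.0056
M(t) = 1 - 0.0056
M(t) = 0.9944

0.9944


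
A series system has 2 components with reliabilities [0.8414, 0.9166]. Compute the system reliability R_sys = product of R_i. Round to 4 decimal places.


Components: [0.8414, 0.9166]
After component 1 (R=0.8414): product = 0.8414
After component 2 (R=0.9166): product = 0.7712
R_sys = 0.7712

0.7712


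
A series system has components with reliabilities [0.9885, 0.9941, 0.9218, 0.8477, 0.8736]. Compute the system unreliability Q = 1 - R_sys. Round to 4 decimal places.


Components: [0.9885, 0.9941, 0.9218, 0.8477, 0.8736]
After component 1: product = 0.9885
After component 2: product = 0.9827
After component 3: product = 0.9058
After component 4: product = 0.7679
After component 5: product = 0.6708
R_sys = 0.6708
Q = 1 - 0.6708 = 0.3292

0.3292


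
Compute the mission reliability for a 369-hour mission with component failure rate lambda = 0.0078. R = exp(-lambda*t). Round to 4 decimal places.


lambda = 0.0078
mission_time = 369
lambda * t = 0.0078 * 369 = 2.8782
R = exp(-2.8782)
R = 0.0562

0.0562


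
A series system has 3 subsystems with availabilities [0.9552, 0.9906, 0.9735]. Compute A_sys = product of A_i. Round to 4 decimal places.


Subsystems: [0.9552, 0.9906, 0.9735]
After subsystem 1 (A=0.9552): product = 0.9552
After subsystem 2 (A=0.9906): product = 0.9462
After subsystem 3 (A=0.9735): product = 0.9211
A_sys = 0.9211

0.9211


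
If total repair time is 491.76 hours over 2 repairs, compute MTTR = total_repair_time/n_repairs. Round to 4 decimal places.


total_repair_time = 491.76
n_repairs = 2
MTTR = 491.76 / 2
MTTR = 245.88

245.88


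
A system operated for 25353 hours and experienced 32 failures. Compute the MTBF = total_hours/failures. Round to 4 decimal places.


total_hours = 25353
failures = 32
MTBF = 25353 / 32
MTBF = 792.2812

792.2812


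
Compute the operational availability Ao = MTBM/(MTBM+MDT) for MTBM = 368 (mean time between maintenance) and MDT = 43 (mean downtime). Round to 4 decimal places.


MTBM = 368
MDT = 43
MTBM + MDT = 411
Ao = 368 / 411
Ao = 0.8954

0.8954


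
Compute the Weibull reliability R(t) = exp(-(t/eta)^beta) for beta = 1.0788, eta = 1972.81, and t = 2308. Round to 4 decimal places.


beta = 1.0788, eta = 1972.81, t = 2308
t/eta = 2308 / 1972.81 = 1.1699
(t/eta)^beta = 1.1699^1.0788 = 1.1845
R(t) = exp(-1.1845)
R(t) = 0.3059

0.3059


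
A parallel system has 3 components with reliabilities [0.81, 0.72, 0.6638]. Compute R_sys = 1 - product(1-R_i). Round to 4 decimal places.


Components: [0.81, 0.72, 0.6638]
(1 - 0.81) = 0.19, running product = 0.19
(1 - 0.72) = 0.28, running product = 0.0532
(1 - 0.6638) = 0.3362, running product = 0.0179
Product of (1-R_i) = 0.0179
R_sys = 1 - 0.0179 = 0.9821

0.9821


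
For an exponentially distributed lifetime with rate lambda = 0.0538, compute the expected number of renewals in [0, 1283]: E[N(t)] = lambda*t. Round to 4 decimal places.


lambda = 0.0538
t = 1283
E[N(t)] = lambda * t
E[N(t)] = 0.0538 * 1283
E[N(t)] = 69.0254

69.0254


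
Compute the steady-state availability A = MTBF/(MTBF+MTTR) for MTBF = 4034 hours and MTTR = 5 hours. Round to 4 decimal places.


MTBF = 4034
MTTR = 5
MTBF + MTTR = 4039
A = 4034 / 4039
A = 0.9988

0.9988


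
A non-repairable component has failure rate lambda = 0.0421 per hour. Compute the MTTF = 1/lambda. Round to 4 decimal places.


lambda = 0.0421
MTTF = 1 / 0.0421
MTTF = 23.753

23.753


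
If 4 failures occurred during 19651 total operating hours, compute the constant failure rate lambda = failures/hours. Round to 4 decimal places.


failures = 4
total_hours = 19651
lambda = 4 / 19651
lambda = 0.0002

0.0002


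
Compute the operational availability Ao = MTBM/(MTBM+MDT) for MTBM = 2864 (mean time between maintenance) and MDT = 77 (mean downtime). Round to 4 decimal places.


MTBM = 2864
MDT = 77
MTBM + MDT = 2941
Ao = 2864 / 2941
Ao = 0.9738

0.9738


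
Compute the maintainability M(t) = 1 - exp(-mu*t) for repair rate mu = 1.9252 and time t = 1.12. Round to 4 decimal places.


mu = 1.9252, t = 1.12
mu * t = 1.9252 * 1.12 = 2.1562
exp(-2.1562) = 0.1158
M(t) = 1 - 0.1158
M(t) = 0.8842

0.8842


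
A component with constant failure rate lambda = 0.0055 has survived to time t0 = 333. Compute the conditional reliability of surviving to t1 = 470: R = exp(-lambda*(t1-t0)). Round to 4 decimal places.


lambda = 0.0055
t0 = 333, t1 = 470
t1 - t0 = 137
lambda * (t1-t0) = 0.0055 * 137 = 0.7535
R = exp(-0.7535)
R = 0.4707

0.4707


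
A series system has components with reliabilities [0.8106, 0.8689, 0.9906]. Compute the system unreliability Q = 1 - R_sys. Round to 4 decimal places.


Components: [0.8106, 0.8689, 0.9906]
After component 1: product = 0.8106
After component 2: product = 0.7043
After component 3: product = 0.6977
R_sys = 0.6977
Q = 1 - 0.6977 = 0.3023

0.3023


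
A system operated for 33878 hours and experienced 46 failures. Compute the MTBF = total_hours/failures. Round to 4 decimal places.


total_hours = 33878
failures = 46
MTBF = 33878 / 46
MTBF = 736.4783

736.4783


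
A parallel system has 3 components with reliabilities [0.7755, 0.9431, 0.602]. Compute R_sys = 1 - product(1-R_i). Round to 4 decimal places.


Components: [0.7755, 0.9431, 0.602]
(1 - 0.7755) = 0.2245, running product = 0.2245
(1 - 0.9431) = 0.0569, running product = 0.0128
(1 - 0.602) = 0.398, running product = 0.0051
Product of (1-R_i) = 0.0051
R_sys = 1 - 0.0051 = 0.9949

0.9949


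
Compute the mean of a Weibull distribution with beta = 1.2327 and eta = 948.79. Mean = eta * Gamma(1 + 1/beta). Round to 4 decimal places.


beta = 1.2327, eta = 948.79
1/beta = 0.8112
1 + 1/beta = 1.8112
Gamma(1.8112) = 0.9344
Mean = 948.79 * 0.9344
Mean = 886.5607

886.5607


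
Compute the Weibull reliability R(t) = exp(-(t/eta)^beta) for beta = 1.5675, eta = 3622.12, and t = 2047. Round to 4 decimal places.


beta = 1.5675, eta = 3622.12, t = 2047
t/eta = 2047 / 3622.12 = 0.5651
(t/eta)^beta = 0.5651^1.5675 = 0.4088
R(t) = exp(-0.4088)
R(t) = 0.6645

0.6645


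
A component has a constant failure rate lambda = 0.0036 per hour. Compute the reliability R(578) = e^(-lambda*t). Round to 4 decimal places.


lambda = 0.0036
t = 578
lambda * t = 2.0808
R(t) = e^(-2.0808)
R(t) = 0.1248

0.1248


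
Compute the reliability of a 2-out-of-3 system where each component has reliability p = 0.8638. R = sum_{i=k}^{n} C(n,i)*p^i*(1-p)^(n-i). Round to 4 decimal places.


k = 2, n = 3, p = 0.8638
i=2: C(3,2)=3 * 0.8638^2 * 0.1362^1 = 0.3049
i=3: C(3,3)=1 * 0.8638^3 * 0.1362^0 = 0.6445
R = sum of terms = 0.9494

0.9494


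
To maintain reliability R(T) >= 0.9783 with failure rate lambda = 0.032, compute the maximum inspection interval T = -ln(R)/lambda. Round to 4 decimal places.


R_target = 0.9783
lambda = 0.032
-ln(0.9783) = 0.0219
T = 0.0219 / 0.032
T = 0.6856

0.6856


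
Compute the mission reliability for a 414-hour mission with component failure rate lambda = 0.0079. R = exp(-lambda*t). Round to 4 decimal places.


lambda = 0.0079
mission_time = 414
lambda * t = 0.0079 * 414 = 3.2706
R = exp(-3.2706)
R = 0.038

0.038


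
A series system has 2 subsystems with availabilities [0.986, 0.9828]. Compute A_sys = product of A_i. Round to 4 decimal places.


Subsystems: [0.986, 0.9828]
After subsystem 1 (A=0.986): product = 0.986
After subsystem 2 (A=0.9828): product = 0.969
A_sys = 0.969

0.969


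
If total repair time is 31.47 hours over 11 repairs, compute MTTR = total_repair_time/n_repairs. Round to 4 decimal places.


total_repair_time = 31.47
n_repairs = 11
MTTR = 31.47 / 11
MTTR = 2.8609

2.8609


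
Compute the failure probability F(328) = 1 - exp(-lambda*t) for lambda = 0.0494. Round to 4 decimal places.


lambda = 0.0494, t = 328
lambda * t = 16.2032
exp(-16.2032) = 0.0
F(t) = 1 - 0.0
F(t) = 1.0

1.0


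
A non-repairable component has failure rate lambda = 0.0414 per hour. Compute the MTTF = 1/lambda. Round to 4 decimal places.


lambda = 0.0414
MTTF = 1 / 0.0414
MTTF = 24.1546

24.1546


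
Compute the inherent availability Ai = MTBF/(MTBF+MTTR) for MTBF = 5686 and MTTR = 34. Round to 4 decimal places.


MTBF = 5686
MTTR = 34
MTBF + MTTR = 5720
Ai = 5686 / 5720
Ai = 0.9941

0.9941


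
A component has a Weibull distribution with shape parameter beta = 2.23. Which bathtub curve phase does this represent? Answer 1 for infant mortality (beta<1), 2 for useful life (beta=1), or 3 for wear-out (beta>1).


beta = 2.23
Compare beta to 1:
beta < 1 => infant mortality (phase 1)
beta = 1 => useful life (phase 2)
beta > 1 => wear-out (phase 3)
Since beta = 2.23, this is wear-out (increasing failure rate)
Phase = 3

3


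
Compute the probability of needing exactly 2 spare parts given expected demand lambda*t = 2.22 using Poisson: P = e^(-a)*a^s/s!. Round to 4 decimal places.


a = 2.22, s = 2
e^(-a) = e^(-2.22) = 0.1086
a^s = 2.22^2 = 4.9284
s! = 2
P = 0.1086 * 4.9284 / 2
P = 0.2676

0.2676


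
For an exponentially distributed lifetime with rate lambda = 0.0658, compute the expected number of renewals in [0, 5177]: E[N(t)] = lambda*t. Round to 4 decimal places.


lambda = 0.0658
t = 5177
E[N(t)] = lambda * t
E[N(t)] = 0.0658 * 5177
E[N(t)] = 340.6466

340.6466


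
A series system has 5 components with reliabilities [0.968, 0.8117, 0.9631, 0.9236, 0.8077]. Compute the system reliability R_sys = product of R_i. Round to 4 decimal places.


Components: [0.968, 0.8117, 0.9631, 0.9236, 0.8077]
After component 1 (R=0.968): product = 0.968
After component 2 (R=0.8117): product = 0.7857
After component 3 (R=0.9631): product = 0.7567
After component 4 (R=0.9236): product = 0.6989
After component 5 (R=0.8077): product = 0.5645
R_sys = 0.5645

0.5645


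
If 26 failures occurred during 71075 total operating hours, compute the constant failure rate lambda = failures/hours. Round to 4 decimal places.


failures = 26
total_hours = 71075
lambda = 26 / 71075
lambda = 0.0004

0.0004


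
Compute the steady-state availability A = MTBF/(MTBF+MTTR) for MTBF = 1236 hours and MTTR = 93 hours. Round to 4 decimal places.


MTBF = 1236
MTTR = 93
MTBF + MTTR = 1329
A = 1236 / 1329
A = 0.93

0.93


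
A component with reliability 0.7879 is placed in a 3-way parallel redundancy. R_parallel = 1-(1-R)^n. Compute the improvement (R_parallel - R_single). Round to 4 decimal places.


R_single = 0.7879, n = 3
1 - R_single = 0.2121
(1 - R_single)^n = 0.2121^3 = 0.0095
R_parallel = 1 - 0.0095 = 0.9905
Improvement = 0.9905 - 0.7879
Improvement = 0.2026

0.2026


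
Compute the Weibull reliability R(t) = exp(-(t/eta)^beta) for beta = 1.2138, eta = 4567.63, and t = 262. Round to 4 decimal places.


beta = 1.2138, eta = 4567.63, t = 262
t/eta = 262 / 4567.63 = 0.0574
(t/eta)^beta = 0.0574^1.2138 = 0.0311
R(t) = exp(-0.0311)
R(t) = 0.9693

0.9693


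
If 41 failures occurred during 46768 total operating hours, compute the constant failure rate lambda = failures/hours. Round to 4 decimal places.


failures = 41
total_hours = 46768
lambda = 41 / 46768
lambda = 0.0009

0.0009


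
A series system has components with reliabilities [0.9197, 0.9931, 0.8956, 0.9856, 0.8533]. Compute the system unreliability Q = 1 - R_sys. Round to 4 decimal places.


Components: [0.9197, 0.9931, 0.8956, 0.9856, 0.8533]
After component 1: product = 0.9197
After component 2: product = 0.9134
After component 3: product = 0.818
After component 4: product = 0.8062
After component 5: product = 0.6879
R_sys = 0.6879
Q = 1 - 0.6879 = 0.3121

0.3121


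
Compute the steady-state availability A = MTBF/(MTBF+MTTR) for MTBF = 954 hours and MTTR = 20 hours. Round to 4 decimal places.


MTBF = 954
MTTR = 20
MTBF + MTTR = 974
A = 954 / 974
A = 0.9795

0.9795


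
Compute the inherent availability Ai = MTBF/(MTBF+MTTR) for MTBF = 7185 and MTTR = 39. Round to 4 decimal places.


MTBF = 7185
MTTR = 39
MTBF + MTTR = 7224
Ai = 7185 / 7224
Ai = 0.9946

0.9946


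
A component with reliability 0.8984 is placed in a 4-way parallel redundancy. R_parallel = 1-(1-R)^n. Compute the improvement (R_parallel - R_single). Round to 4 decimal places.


R_single = 0.8984, n = 4
1 - R_single = 0.1016
(1 - R_single)^n = 0.1016^4 = 0.0001
R_parallel = 1 - 0.0001 = 0.9999
Improvement = 0.9999 - 0.8984
Improvement = 0.1015

0.1015


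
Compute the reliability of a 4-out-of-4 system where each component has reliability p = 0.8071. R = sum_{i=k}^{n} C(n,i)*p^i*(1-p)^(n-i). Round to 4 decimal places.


k = 4, n = 4, p = 0.8071
i=4: C(4,4)=1 * 0.8071^4 * 0.1929^0 = 0.4243
R = sum of terms = 0.4243

0.4243


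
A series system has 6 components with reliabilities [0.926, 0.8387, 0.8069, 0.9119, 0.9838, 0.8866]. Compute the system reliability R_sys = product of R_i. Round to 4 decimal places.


Components: [0.926, 0.8387, 0.8069, 0.9119, 0.9838, 0.8866]
After component 1 (R=0.926): product = 0.926
After component 2 (R=0.8387): product = 0.7766
After component 3 (R=0.8069): product = 0.6267
After component 4 (R=0.9119): product = 0.5715
After component 5 (R=0.9838): product = 0.5622
After component 6 (R=0.8866): product = 0.4984
R_sys = 0.4984

0.4984


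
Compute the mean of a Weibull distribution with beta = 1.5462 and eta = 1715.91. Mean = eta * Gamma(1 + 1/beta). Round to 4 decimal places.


beta = 1.5462, eta = 1715.91
1/beta = 0.6467
1 + 1/beta = 1.6467
Gamma(1.6467) = 0.8996
Mean = 1715.91 * 0.8996
Mean = 1543.6817

1543.6817


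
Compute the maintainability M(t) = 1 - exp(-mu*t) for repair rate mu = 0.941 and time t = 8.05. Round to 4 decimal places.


mu = 0.941, t = 8.05
mu * t = 0.941 * 8.05 = 7.5751
exp(-7.5751) = 0.0005
M(t) = 1 - 0.0005
M(t) = 0.9995

0.9995


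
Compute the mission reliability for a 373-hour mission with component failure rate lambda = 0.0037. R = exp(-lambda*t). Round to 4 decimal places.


lambda = 0.0037
mission_time = 373
lambda * t = 0.0037 * 373 = 1.3801
R = exp(-1.3801)
R = 0.2516

0.2516


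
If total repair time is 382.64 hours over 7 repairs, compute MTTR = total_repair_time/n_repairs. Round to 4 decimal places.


total_repair_time = 382.64
n_repairs = 7
MTTR = 382.64 / 7
MTTR = 54.6629

54.6629


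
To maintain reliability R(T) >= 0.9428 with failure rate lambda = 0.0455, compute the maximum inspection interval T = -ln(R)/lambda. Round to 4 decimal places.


R_target = 0.9428
lambda = 0.0455
-ln(0.9428) = 0.0589
T = 0.0589 / 0.0455
T = 1.2945

1.2945


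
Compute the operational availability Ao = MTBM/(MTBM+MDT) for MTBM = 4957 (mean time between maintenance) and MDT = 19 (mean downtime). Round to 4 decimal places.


MTBM = 4957
MDT = 19
MTBM + MDT = 4976
Ao = 4957 / 4976
Ao = 0.9962

0.9962


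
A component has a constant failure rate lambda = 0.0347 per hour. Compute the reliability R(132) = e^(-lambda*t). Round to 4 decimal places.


lambda = 0.0347
t = 132
lambda * t = 4.5804
R(t) = e^(-4.5804)
R(t) = 0.0103

0.0103


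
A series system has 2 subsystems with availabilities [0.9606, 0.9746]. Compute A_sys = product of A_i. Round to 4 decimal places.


Subsystems: [0.9606, 0.9746]
After subsystem 1 (A=0.9606): product = 0.9606
After subsystem 2 (A=0.9746): product = 0.9362
A_sys = 0.9362

0.9362


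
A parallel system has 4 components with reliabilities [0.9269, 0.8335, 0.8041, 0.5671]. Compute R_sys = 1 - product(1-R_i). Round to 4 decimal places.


Components: [0.9269, 0.8335, 0.8041, 0.5671]
(1 - 0.9269) = 0.0731, running product = 0.0731
(1 - 0.8335) = 0.1665, running product = 0.0122
(1 - 0.8041) = 0.1959, running product = 0.0024
(1 - 0.5671) = 0.4329, running product = 0.001
Product of (1-R_i) = 0.001
R_sys = 1 - 0.001 = 0.999

0.999


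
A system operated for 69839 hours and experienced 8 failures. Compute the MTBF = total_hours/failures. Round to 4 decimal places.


total_hours = 69839
failures = 8
MTBF = 69839 / 8
MTBF = 8729.875

8729.875


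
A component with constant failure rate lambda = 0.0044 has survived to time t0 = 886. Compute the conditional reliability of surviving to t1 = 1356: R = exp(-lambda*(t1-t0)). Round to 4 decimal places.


lambda = 0.0044
t0 = 886, t1 = 1356
t1 - t0 = 470
lambda * (t1-t0) = 0.0044 * 470 = 2.068
R = exp(-2.068)
R = 0.1264

0.1264


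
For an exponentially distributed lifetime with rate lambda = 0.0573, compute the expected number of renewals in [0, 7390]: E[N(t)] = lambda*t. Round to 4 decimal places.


lambda = 0.0573
t = 7390
E[N(t)] = lambda * t
E[N(t)] = 0.0573 * 7390
E[N(t)] = 423.447

423.447


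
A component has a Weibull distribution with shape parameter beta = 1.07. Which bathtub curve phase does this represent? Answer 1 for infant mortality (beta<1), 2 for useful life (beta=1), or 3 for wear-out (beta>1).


beta = 1.07
Compare beta to 1:
beta < 1 => infant mortality (phase 1)
beta = 1 => useful life (phase 2)
beta > 1 => wear-out (phase 3)
Since beta = 1.07, this is wear-out (increasing failure rate)
Phase = 3

3


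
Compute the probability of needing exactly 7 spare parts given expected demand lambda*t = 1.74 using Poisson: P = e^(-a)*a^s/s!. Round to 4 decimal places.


a = 1.74, s = 7
e^(-a) = e^(-1.74) = 0.1755
a^s = 1.74^7 = 48.2886
s! = 5040
P = 0.1755 * 48.2886 / 5040
P = 0.0017

0.0017


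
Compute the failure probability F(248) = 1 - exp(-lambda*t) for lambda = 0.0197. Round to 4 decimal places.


lambda = 0.0197, t = 248
lambda * t = 4.8856
exp(-4.8856) = 0.0076
F(t) = 1 - 0.0076
F(t) = 0.9924

0.9924


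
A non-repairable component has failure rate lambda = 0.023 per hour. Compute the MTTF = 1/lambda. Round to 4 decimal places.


lambda = 0.023
MTTF = 1 / 0.023
MTTF = 43.4783

43.4783


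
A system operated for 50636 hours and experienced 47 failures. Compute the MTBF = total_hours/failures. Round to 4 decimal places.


total_hours = 50636
failures = 47
MTBF = 50636 / 47
MTBF = 1077.3617

1077.3617


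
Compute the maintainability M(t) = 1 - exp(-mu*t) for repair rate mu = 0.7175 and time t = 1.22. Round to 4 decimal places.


mu = 0.7175, t = 1.22
mu * t = 0.7175 * 1.22 = 0.8753
exp(-0.8753) = 0.4167
M(t) = 1 - 0.4167
M(t) = 0.5833

0.5833


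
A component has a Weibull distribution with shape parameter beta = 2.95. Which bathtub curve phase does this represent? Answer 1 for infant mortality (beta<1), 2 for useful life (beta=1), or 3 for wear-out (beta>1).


beta = 2.95
Compare beta to 1:
beta < 1 => infant mortality (phase 1)
beta = 1 => useful life (phase 2)
beta > 1 => wear-out (phase 3)
Since beta = 2.95, this is wear-out (increasing failure rate)
Phase = 3

3


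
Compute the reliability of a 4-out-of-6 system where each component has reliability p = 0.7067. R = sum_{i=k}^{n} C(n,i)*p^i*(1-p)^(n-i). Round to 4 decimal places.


k = 4, n = 6, p = 0.7067
i=4: C(6,4)=15 * 0.7067^4 * 0.2933^2 = 0.3219
i=5: C(6,5)=6 * 0.7067^5 * 0.2933^1 = 0.3102
i=6: C(6,6)=1 * 0.7067^6 * 0.2933^0 = 0.1246
R = sum of terms = 0.7566

0.7566


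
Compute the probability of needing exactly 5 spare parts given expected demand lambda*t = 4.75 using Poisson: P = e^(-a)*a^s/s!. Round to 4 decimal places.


a = 4.75, s = 5
e^(-a) = e^(-4.75) = 0.0087
a^s = 4.75^5 = 2418.0654
s! = 120
P = 0.0087 * 2418.0654 / 120
P = 0.1743

0.1743


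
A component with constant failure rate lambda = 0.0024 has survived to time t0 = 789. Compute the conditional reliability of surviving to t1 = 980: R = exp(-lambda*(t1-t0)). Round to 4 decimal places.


lambda = 0.0024
t0 = 789, t1 = 980
t1 - t0 = 191
lambda * (t1-t0) = 0.0024 * 191 = 0.4584
R = exp(-0.4584)
R = 0.6323

0.6323


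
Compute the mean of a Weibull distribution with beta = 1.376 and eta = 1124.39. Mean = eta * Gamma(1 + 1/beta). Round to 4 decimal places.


beta = 1.376, eta = 1124.39
1/beta = 0.7267
1 + 1/beta = 1.7267
Gamma(1.7267) = 0.914
Mean = 1124.39 * 0.914
Mean = 1027.668

1027.668


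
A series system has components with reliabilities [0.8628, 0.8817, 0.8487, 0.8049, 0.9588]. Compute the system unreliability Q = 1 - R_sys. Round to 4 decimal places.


Components: [0.8628, 0.8817, 0.8487, 0.8049, 0.9588]
After component 1: product = 0.8628
After component 2: product = 0.7607
After component 3: product = 0.6456
After component 4: product = 0.5197
After component 5: product = 0.4983
R_sys = 0.4983
Q = 1 - 0.4983 = 0.5017

0.5017


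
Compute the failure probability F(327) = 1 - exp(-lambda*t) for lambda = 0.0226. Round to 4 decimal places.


lambda = 0.0226, t = 327
lambda * t = 7.3902
exp(-7.3902) = 0.0006
F(t) = 1 - 0.0006
F(t) = 0.9994

0.9994


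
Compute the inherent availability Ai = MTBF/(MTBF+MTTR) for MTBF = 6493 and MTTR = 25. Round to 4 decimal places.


MTBF = 6493
MTTR = 25
MTBF + MTTR = 6518
Ai = 6493 / 6518
Ai = 0.9962

0.9962


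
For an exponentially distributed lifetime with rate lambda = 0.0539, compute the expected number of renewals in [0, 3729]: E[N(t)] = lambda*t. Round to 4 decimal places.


lambda = 0.0539
t = 3729
E[N(t)] = lambda * t
E[N(t)] = 0.0539 * 3729
E[N(t)] = 200.9931

200.9931


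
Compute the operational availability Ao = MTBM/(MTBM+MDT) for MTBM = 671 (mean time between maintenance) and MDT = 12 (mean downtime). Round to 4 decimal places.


MTBM = 671
MDT = 12
MTBM + MDT = 683
Ao = 671 / 683
Ao = 0.9824

0.9824


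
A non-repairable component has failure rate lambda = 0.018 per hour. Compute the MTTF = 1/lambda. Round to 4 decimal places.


lambda = 0.018
MTTF = 1 / 0.018
MTTF = 55.5556

55.5556


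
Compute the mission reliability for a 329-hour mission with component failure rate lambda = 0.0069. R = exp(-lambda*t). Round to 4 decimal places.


lambda = 0.0069
mission_time = 329
lambda * t = 0.0069 * 329 = 2.2701
R = exp(-2.2701)
R = 0.1033

0.1033
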